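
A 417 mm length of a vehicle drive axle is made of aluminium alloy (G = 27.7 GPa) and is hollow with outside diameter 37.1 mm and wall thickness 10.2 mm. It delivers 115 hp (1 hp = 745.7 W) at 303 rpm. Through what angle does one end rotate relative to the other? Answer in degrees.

13.1°

ω = 2π·303/60 = 31.73 rad/s, so T = P/ω = 115×745.7 / 31.73 = 2703 N·m.
J = π(d_o⁴ − d_i⁴)/32 = π(0.0371⁴ − 0.0167⁴)/32 = 1.784×10^-7 m⁴.
θ = T·L/(G·J) = 2703 × 0.417 / (27.7×10⁹ × 1.784×10^-7) = 0.2281 rad.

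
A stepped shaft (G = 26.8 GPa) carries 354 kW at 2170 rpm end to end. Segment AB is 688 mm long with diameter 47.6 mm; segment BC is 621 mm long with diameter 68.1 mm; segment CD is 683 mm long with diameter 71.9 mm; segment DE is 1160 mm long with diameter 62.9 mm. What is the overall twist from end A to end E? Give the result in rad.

ω = 2π·2170/60 = 227.2 rad/s, so T = P/ω = 354×10³ / 227.2 = 1558 N·m.
J_AB = π(0.0476)⁴/32 = 5.04×10^-7 m⁴; J_BC = π(0.0681)⁴/32 = 2.11×10^-6 m⁴; J_CD = π(0.0719)⁴/32 = 2.62×10^-6 m⁴; J_DE = π(0.0629)⁴/32 = 1.54×10^-6 m⁴.
θ = (T/G)·Σ L_i/J_i = (1558/26.8×10⁹)·(0.688/5.04×10^-7 + 0.621/2.11×10^-6 + 0.683/2.62×10^-6 + 1.16/1.54×10^-6) = 0.1555 rad.

0.155 rad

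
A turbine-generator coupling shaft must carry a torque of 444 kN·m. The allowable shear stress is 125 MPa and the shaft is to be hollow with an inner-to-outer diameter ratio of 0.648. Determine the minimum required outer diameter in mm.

280 mm

For a hollow shaft with d_i/d_o = 0.648: τ_max = 16T/(π d_o³ (1−k⁴)), so d_o = [16T/(π τ_allow (1−k⁴))]^(1/3) = [16·444000/(π·1.25×10^8·0.8237)]^(1/3) = 0.2800 m.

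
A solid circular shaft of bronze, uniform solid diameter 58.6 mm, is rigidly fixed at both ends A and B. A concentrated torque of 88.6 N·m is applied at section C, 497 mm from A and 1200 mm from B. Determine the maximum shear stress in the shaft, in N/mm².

1.59 N/mm²

With uniform GJ and both ends fixed, compatibility θ_AC = θ_CB gives T_A·a = T_B·b, together with T_A + T_B = T₀.
T_A = T₀·b/(a+b) = 88.60·1200/1697 = 62.65 N·m; T_B = 25.95 N·m.
τ in each portion: τ_AC = 1.59×10^6 Pa, τ_CB = 6.57×10^5 Pa; maximum is in AC.
τ_max = T_AC·r/J = 62.65·0.0293/1.16×10^-6 = 1.586×10^6 Pa.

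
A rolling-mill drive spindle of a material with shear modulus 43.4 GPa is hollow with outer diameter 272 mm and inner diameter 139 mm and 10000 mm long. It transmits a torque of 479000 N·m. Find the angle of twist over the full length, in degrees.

12.6°

J = π(d_o⁴ − d_i⁴)/32 = π(0.272⁴ − 0.139⁴)/32 = 5.007×10^-4 m⁴.
θ = T·L/(G·J) = 479000 × 10.0 / (43.4×10⁹ × 5.007×10^-4) = 0.2204 rad.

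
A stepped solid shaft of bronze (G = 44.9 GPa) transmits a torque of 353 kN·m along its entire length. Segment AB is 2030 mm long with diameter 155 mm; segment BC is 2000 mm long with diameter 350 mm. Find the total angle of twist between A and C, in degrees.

16.7°

J_AB = π(0.155)⁴/32 = 5.67×10^-5 m⁴; J_BC = π(0.350)⁴/32 = 1.47×10^-3 m⁴.
θ = (T/G)·Σ L_i/J_i = (353000/44.9×10⁹)·(2.03/5.67×10^-5 + 2.00/1.47×10^-3) = 0.2923 rad.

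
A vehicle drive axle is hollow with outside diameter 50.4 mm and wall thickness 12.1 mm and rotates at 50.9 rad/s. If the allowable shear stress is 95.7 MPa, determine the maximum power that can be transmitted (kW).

J = π(d_o⁴ − d_i⁴)/32 = π(0.0504⁴ − 0.0262⁴)/32 = 5.872×10^-7 m⁴.
T_max = τ_allow·J/r = 9.57×10^7 × 5.872×10^-7 / 0.0252 = 2230 N·m.
ω = 50.9 rad/s, so P_max = T_max·ω = 1.135×10^5 W.

114 kW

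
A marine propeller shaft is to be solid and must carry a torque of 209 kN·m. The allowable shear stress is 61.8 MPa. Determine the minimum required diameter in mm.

For a solid shaft τ_max = 16T/(πd³), so d = (16T/(π τ_allow))^(1/3) = (16·209000/(π·6.18×10^7))^(1/3) = 0.2583 m.

258 mm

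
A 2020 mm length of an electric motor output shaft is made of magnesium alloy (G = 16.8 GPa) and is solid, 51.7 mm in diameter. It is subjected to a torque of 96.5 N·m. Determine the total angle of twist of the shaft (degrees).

J = πd⁴/32 = π(0.0517)⁴/32 = 7.014×10^-7 m⁴.
θ = T·L/(G·J) = 96.50 × 2.02 / (16.8×10⁹ × 7.014×10^-7) = 0.01654 rad.

0.948°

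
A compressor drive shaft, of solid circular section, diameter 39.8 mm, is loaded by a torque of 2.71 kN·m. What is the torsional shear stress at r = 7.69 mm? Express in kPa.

J = πd⁴/32 = π(0.0398)⁴/32 = 2.463×10^-7 m⁴.
Shear stress varies linearly with radius: τ = T·r/J = 2710 × 0.00769 / 2.463×10^-7 = 8.460×10^7 Pa.

84600 kPa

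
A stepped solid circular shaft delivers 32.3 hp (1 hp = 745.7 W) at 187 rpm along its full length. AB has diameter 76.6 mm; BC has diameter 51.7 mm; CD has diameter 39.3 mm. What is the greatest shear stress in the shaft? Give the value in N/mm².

ω = 2π·187/60 = 19.58 rad/s, so T = P/ω = 32.3×745.7 / 19.58 = 1230 N·m.
Under the same torque, τ_max = 16T/(πd³) is largest where d is smallest — segment CD (d = 39.3 mm).
τ_max = 16·1230/(π·(0.0393)³) = 1.032×10^8 Pa.

103 N/mm²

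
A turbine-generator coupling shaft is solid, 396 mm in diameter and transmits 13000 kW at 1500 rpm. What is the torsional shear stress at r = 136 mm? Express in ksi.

0.676 ksi

ω = 2π·1500/60 = 157.1 rad/s, so T = P/ω = 13000×10³ / 157.1 = 82760 N·m.
J = πd⁴/32 = π(0.396)⁴/32 = 2.414×10^-3 m⁴.
Shear stress varies linearly with radius: τ = T·r/J = 82760 × 0.136 / 2.414×10^-3 = 4.662×10^6 Pa.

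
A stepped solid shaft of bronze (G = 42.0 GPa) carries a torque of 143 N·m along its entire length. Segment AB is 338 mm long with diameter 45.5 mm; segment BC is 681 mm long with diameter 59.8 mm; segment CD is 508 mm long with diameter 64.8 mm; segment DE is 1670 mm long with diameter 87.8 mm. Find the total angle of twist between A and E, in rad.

0.00656 rad

J_AB = π(0.0455)⁴/32 = 4.21×10^-7 m⁴; J_BC = π(0.0598)⁴/32 = 1.26×10^-6 m⁴; J_CD = π(0.0648)⁴/32 = 1.73×10^-6 m⁴; J_DE = π(0.0878)⁴/32 = 5.83×10^-6 m⁴.
θ = (T/G)·Σ L_i/J_i = (143.0/42.0×10⁹)·(0.338/4.21×10^-7 + 0.681/1.26×10^-6 + 0.508/1.73×10^-6 + 1.67/5.83×10^-6) = 6.556×10^-3 rad.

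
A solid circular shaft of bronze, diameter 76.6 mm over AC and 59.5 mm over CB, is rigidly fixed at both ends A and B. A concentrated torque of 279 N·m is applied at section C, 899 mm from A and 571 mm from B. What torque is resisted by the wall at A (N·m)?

Compatibility: T_A·a/J_AC = T_B·b/J_CB with T_A + T_B = T₀.
J_AC = 3.38×10^-6 m⁴, J_CB = 1.23×10^-6 m⁴, so T_A = T₀·(J_AC/a)/((J_AC/a)+(J_CB/b)) = 177.3 N·m, T_B = 101.7 N·m.

177 N·m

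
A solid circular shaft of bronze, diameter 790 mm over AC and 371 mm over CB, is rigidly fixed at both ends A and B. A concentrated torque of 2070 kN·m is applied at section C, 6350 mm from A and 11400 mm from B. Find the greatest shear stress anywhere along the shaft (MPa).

Compatibility: T_A·a/J_AC = T_B·b/J_CB with T_A + T_B = T₀.
J_AC = 0.0382 m⁴, J_CB = 1.86×10^-3 m⁴, so T_A = T₀·(J_AC/a)/((J_AC/a)+(J_CB/b)) = 2.015e6 N·m, T_B = 54600 N·m.
τ in each portion: τ_AC = 2.08×10^7 Pa, τ_CB = 5.45×10^6 Pa; maximum is in AC.
τ_max = T_AC·r/J = 2.015e6·0.395/0.0382 = 2.082×10^7 Pa.

20.8 MPa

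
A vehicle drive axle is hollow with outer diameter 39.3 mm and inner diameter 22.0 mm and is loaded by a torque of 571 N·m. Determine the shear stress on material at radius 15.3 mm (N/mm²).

41.4 N/mm²

J = π(d_o⁴ − d_i⁴)/32 = π(0.0393⁴ − 0.0220⁴)/32 = 2.112×10^-7 m⁴.
Shear stress varies linearly with radius: τ = T·r/J = 571.0 × 0.0153 / 2.112×10^-7 = 4.137×10^7 Pa.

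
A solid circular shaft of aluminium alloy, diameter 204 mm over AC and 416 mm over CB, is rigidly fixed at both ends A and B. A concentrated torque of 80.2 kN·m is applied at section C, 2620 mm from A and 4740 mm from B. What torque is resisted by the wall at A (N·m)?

Compatibility: T_A·a/J_AC = T_B·b/J_CB with T_A + T_B = T₀.
J_AC = 1.70×10^-4 m⁴, J_CB = 2.94×10^-3 m⁴, so T_A = T₀·(J_AC/a)/((J_AC/a)+(J_CB/b)) = 7596 N·m, T_B = 72600 N·m.

7600 N·m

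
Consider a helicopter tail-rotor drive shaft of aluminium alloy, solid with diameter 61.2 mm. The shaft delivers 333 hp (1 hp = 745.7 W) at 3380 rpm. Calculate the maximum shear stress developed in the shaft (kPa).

15600 kPa

ω = 2π·3380/60 = 354.0 rad/s, so T = P/ω = 333×745.7 / 354.0 = 701.6 N·m.
J = πd⁴/32 = π(0.0612)⁴/32 = 1.377×10^-6 m⁴.
τ_max = T·r/J = 701.6 × 0.0306 / 1.377×10^-6 = 1.559×10^7 Pa.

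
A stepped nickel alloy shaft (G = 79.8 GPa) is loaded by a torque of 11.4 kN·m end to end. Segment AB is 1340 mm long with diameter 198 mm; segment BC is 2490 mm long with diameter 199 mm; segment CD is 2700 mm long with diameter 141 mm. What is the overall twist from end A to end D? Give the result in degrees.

J_AB = π(0.198)⁴/32 = 1.51×10^-4 m⁴; J_BC = π(0.199)⁴/32 = 1.54×10^-4 m⁴; J_CD = π(0.141)⁴/32 = 3.88×10^-5 m⁴.
θ = (T/G)·Σ L_i/J_i = (11400/79.8×10⁹)·(1.34/1.51×10^-4 + 2.49/1.54×10^-4 + 2.70/3.88×10^-5) = 0.01352 rad.

0.775°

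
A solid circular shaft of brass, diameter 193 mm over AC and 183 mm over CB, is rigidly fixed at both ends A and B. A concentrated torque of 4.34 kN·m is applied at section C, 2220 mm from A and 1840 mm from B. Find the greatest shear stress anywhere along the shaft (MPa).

Compatibility: T_A·a/J_AC = T_B·b/J_CB with T_A + T_B = T₀.
J_AC = 1.36×10^-4 m⁴, J_CB = 1.10×10^-4 m⁴, so T_A = T₀·(J_AC/a)/((J_AC/a)+(J_CB/b)) = 2197 N·m, T_B = 2143 N·m.
τ in each portion: τ_AC = 1.56×10^6 Pa, τ_CB = 1.78×10^6 Pa; maximum is in CB.
τ_max = T_CB·r/J = 2143·0.0915/1.10×10^-4 = 1.781×10^6 Pa.

1.78 MPa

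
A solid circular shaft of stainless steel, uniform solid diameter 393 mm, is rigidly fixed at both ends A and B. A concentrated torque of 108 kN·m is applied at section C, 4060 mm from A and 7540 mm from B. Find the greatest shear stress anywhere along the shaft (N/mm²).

With uniform GJ and both ends fixed, compatibility θ_AC = θ_CB gives T_A·a = T_B·b, together with T_A + T_B = T₀.
T_A = T₀·b/(a+b) = 108000·7540/11600 = 70200 N·m; T_B = 37800 N·m.
τ in each portion: τ_AC = 5.89×10^6 Pa, τ_CB = 3.17×10^6 Pa; maximum is in AC.
τ_max = T_AC·r/J = 70200·0.197/2.34×10^-3 = 5.890×10^6 Pa.

5.89 N/mm²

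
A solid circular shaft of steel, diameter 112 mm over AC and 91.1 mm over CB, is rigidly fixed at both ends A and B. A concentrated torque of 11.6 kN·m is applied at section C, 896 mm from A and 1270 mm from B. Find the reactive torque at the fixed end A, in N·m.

Compatibility: T_A·a/J_AC = T_B·b/J_CB with T_A + T_B = T₀.
J_AC = 1.54×10^-5 m⁴, J_CB = 6.76×10^-6 m⁴, so T_A = T₀·(J_AC/a)/((J_AC/a)+(J_CB/b)) = 8863 N·m, T_B = 2737 N·m.

8860 N·m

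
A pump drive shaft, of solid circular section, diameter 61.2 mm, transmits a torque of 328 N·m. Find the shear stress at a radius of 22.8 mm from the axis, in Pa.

J = πd⁴/32 = π(0.0612)⁴/32 = 1.377×10^-6 m⁴.
Shear stress varies linearly with radius: τ = T·r/J = 328.0 × 0.0228 / 1.377×10^-6 = 5.430×10^6 Pa.

5.43e6 Pa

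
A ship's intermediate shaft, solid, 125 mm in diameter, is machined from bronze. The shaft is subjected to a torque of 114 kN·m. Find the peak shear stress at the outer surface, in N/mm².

J = πd⁴/32 = π(0.125)⁴/32 = 2.397×10^-5 m⁴.
τ_max = T·r/J = 114000 × 0.0625 / 2.397×10^-5 = 2.973×10^8 Pa.

297 N/mm²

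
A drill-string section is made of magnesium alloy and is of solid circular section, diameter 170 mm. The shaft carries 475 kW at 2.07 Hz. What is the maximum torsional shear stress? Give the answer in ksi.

ω = 2π·2.07 = 13.01 rad/s, so T = P/ω = 475×10³ / 13.01 = 36520 N·m.
J = πd⁴/32 = π(0.170)⁴/32 = 8.200×10^-5 m⁴.
τ_max = T·r/J = 36520 × 0.0850 / 8.200×10^-5 = 3.786×10^7 Pa.

5.49 ksi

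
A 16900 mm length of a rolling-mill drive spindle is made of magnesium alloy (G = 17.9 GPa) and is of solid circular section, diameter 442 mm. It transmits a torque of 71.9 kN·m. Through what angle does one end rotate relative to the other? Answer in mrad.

18.1 mrad

J = πd⁴/32 = π(0.442)⁴/32 = 3.747×10^-3 m⁴.
θ = T·L/(G·J) = 71900 × 16.9 / (17.9×10⁹ × 3.747×10^-3) = 0.01812 rad.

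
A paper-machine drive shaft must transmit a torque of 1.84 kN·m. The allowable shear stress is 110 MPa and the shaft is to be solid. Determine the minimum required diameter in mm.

For a solid shaft τ_max = 16T/(πd³), so d = (16T/(π τ_allow))^(1/3) = (16·1840/(π·1.10×10^8))^(1/3) = 0.04400 m.

44.0 mm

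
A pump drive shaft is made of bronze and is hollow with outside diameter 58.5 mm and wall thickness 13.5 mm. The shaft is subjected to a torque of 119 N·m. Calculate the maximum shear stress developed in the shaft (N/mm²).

J = π(d_o⁴ − d_i⁴)/32 = π(0.0585⁴ − 0.0315⁴)/32 = 1.053×10^-6 m⁴.
τ_max = T·r/J = 119.0 × 0.0293 / 1.053×10^-6 = 3.305×10^6 Pa.

3.31 N/mm²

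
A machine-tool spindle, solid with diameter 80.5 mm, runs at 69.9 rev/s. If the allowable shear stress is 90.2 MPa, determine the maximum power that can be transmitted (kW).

J = πd⁴/32 = π(0.0805)⁴/32 = 4.123×10^-6 m⁴.
T_max = τ_allow·J/r = 9.02×10^7 × 4.123×10^-6 / 0.0403 = 9239 N·m.
ω = 2π·69.9 = 439.2 rad/s, so P_max = T_max·ω = 4.058×10^6 W.

4060 kW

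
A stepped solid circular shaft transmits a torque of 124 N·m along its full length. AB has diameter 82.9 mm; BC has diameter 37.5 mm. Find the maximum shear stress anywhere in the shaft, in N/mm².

12.0 N/mm²

Under the same torque, τ_max = 16T/(πd³) is largest where d is smallest — segment BC (d = 37.5 mm).
τ_max = 16·124.0/(π·(0.0375)³) = 1.198×10^7 Pa.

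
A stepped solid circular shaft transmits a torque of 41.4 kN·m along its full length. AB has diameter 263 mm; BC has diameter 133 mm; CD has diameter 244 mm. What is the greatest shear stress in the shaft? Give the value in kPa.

89600 kPa

Under the same torque, τ_max = 16T/(πd³) is largest where d is smallest — segment BC (d = 133 mm).
τ_max = 16·41400/(π·(0.133)³) = 8.962×10^7 Pa.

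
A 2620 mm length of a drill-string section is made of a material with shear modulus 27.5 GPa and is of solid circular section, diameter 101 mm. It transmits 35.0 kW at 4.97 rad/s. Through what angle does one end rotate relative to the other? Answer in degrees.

3.76°

ω = 4.97 rad/s, so T = P/ω = 35.0×10³ / 4.970 = 7042 N·m.
J = πd⁴/32 = π(0.101)⁴/32 = 1.022×10^-5 m⁴.
θ = T·L/(G·J) = 7042 × 2.62 / (27.5×10⁹ × 1.022×10^-5) = 0.06567 rad.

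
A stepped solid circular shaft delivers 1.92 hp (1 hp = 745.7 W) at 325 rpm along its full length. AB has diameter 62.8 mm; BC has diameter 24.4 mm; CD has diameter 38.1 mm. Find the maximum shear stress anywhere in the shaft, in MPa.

ω = 2π·325/60 = 34.03 rad/s, so T = P/ω = 1.92×745.7 / 34.03 = 42.07 N·m.
Under the same torque, τ_max = 16T/(πd³) is largest where d is smallest — segment BC (d = 24.4 mm).
τ_max = 16·42.07/(π·(0.0244)³) = 1.475×10^7 Pa.

14.7 MPa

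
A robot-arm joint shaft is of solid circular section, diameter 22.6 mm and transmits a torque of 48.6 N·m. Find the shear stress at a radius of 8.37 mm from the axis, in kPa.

15900 kPa

J = πd⁴/32 = π(0.0226)⁴/32 = 2.561×10^-8 m⁴.
Shear stress varies linearly with radius: τ = T·r/J = 48.60 × 0.00837 / 2.561×10^-8 = 1.588×10^7 Pa.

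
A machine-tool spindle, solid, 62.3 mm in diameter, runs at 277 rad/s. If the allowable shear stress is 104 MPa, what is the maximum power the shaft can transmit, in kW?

1370 kW

J = πd⁴/32 = π(0.0623)⁴/32 = 1.479×10^-6 m⁴.
T_max = τ_allow·J/r = 1.04×10^8 × 1.479×10^-6 / 0.0311 = 4938 N·m.
ω = 277 rad/s, so P_max = T_max·ω = 1.368×10^6 W.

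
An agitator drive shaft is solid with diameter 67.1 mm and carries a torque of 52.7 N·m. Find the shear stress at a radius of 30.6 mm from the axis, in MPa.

0.810 MPa

J = πd⁴/32 = π(0.0671)⁴/32 = 1.990×10^-6 m⁴.
Shear stress varies linearly with radius: τ = T·r/J = 52.70 × 0.0306 / 1.990×10^-6 = 8.103×10^5 Pa.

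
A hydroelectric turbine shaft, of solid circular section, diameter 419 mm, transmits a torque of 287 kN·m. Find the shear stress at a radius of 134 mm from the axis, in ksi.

1.84 ksi

J = πd⁴/32 = π(0.419)⁴/32 = 3.026×10^-3 m⁴.
Shear stress varies linearly with radius: τ = T·r/J = 287000 × 0.134 / 3.026×10^-3 = 1.271×10^7 Pa.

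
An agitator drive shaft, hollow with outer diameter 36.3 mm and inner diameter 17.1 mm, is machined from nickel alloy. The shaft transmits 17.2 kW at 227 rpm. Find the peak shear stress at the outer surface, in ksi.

ω = 2π·227/60 = 23.77 rad/s, so T = P/ω = 17.2×10³ / 23.77 = 723.6 N·m.
J = π(d_o⁴ − d_i⁴)/32 = π(0.0363⁴ − 0.0171⁴)/32 = 1.621×10^-7 m⁴.
τ_max = T·r/J = 723.6 × 0.0181 / 1.621×10^-7 = 8.103×10^7 Pa.

11.8 ksi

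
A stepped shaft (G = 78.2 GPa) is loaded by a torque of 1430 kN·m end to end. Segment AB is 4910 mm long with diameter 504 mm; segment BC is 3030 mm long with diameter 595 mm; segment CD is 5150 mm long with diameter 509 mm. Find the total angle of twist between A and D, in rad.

0.0330 rad

J_AB = π(0.504)⁴/32 = 6.33×10^-3 m⁴; J_BC = π(0.595)⁴/32 = 0.0123 m⁴; J_CD = π(0.509)⁴/32 = 6.59×10^-3 m⁴.
θ = (T/G)·Σ L_i/J_i = (1.430e6/78.2×10⁹)·(4.91/6.33×10^-3 + 3.03/0.0123 + 5.15/6.59×10^-3) = 0.03297 rad.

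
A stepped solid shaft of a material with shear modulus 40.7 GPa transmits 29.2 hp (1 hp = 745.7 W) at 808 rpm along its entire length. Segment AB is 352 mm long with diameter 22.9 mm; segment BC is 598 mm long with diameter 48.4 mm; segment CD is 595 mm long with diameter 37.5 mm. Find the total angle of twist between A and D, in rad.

ω = 2π·808/60 = 84.61 rad/s, so T = P/ω = 29.2×745.7 / 84.61 = 257.3 N·m.
J_AB = π(0.0229)⁴/32 = 2.70×10^-8 m⁴; J_BC = π(0.0484)⁴/32 = 5.39×10^-7 m⁴; J_CD = π(0.0375)⁴/32 = 1.94×10^-7 m⁴.
θ = (T/G)·Σ L_i/J_i = (257.3/40.7×10⁹)·(0.352/2.70×10^-8 + 0.598/5.39×10^-7 + 0.595/1.94×10^-7) = 0.1088 rad.

0.109 rad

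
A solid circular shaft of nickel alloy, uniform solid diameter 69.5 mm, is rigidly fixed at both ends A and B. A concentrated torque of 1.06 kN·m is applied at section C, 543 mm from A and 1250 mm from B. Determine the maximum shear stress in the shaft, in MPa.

11.2 MPa

With uniform GJ and both ends fixed, compatibility θ_AC = θ_CB gives T_A·a = T_B·b, together with T_A + T_B = T₀.
T_A = T₀·b/(a+b) = 1060·1250/1793 = 739.0 N·m; T_B = 321.0 N·m.
τ in each portion: τ_AC = 1.12×10^7 Pa, τ_CB = 4.87×10^6 Pa; maximum is in AC.
τ_max = T_AC·r/J = 739.0·0.0348/2.29×10^-6 = 1.121×10^7 Pa.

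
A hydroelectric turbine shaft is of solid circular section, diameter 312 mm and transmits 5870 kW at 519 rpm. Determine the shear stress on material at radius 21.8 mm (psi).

ω = 2π·519/60 = 54.35 rad/s, so T = P/ω = 5870×10³ / 54.35 = 108000 N·m.
J = πd⁴/32 = π(0.312)⁴/32 = 9.303×10^-4 m⁴.
Shear stress varies linearly with radius: τ = T·r/J = 108000 × 0.0218 / 9.303×10^-4 = 2.531×10^6 Pa.

367 psi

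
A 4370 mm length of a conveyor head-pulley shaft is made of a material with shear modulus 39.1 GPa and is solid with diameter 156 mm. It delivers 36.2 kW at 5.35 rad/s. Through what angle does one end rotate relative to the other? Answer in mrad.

13.0 mrad

ω = 5.35 rad/s, so T = P/ω = 36.2×10³ / 5.350 = 6766 N·m.
J = πd⁴/32 = π(0.156)⁴/32 = 5.814×10^-5 m⁴.
θ = T·L/(G·J) = 6766 × 4.37 / (39.1×10⁹ × 5.814×10^-5) = 0.01301 rad.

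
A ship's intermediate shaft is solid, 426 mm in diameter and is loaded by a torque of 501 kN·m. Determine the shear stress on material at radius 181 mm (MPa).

28.0 MPa

J = πd⁴/32 = π(0.426)⁴/32 = 3.233×10^-3 m⁴.
Shear stress varies linearly with radius: τ = T·r/J = 501000 × 0.181 / 3.233×10^-3 = 2.805×10^7 Pa.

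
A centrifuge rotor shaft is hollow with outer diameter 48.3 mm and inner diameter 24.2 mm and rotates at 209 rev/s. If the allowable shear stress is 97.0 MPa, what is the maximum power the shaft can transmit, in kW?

J = π(d_o⁴ − d_i⁴)/32 = π(0.0483⁴ − 0.0242⁴)/32 = 5.006×10^-7 m⁴.
T_max = τ_allow·J/r = 9.70×10^7 × 5.006×10^-7 / 0.0241 = 2011 N·m.
ω = 2π·209 = 1313 rad/s, so P_max = T_max·ω = 2.641×10^6 W.

2640 kW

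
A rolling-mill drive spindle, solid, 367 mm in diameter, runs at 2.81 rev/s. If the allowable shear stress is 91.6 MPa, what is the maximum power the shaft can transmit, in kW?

15700 kW

J = πd⁴/32 = π(0.367)⁴/32 = 1.781×10^-3 m⁴.
T_max = τ_allow·J/r = 9.16×10^7 × 1.781×10^-3 / 0.183 = 889000 N·m.
ω = 2π·2.81 = 17.66 rad/s, so P_max = T_max·ω = 1.570×10^7 W.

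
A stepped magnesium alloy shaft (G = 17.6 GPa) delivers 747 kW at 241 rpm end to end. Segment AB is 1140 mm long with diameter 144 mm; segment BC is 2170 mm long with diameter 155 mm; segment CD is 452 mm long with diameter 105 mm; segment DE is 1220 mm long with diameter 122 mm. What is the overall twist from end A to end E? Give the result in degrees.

ω = 2π·241/60 = 25.24 rad/s, so T = P/ω = 747×10³ / 25.24 = 29600 N·m.
J_AB = π(0.144)⁴/32 = 4.22×10^-5 m⁴; J_BC = π(0.155)⁴/32 = 5.67×10^-5 m⁴; J_CD = π(0.105)⁴/32 = 1.19×10^-5 m⁴; J_DE = π(0.122)⁴/32 = 2.17×10^-5 m⁴.
θ = (T/G)·Σ L_i/J_i = (29600/17.6×10⁹)·(1.14/4.22×10^-5 + 2.17/5.67×10^-5 + 0.452/1.19×10^-5 + 1.22/2.17×10^-5) = 0.2679 rad.

15.3°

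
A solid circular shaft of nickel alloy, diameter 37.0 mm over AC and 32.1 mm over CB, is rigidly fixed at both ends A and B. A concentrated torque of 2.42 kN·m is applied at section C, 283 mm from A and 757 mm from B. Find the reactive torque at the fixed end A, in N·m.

2000 N·m

Compatibility: T_A·a/J_AC = T_B·b/J_CB with T_A + T_B = T₀.
J_AC = 1.84×10^-7 m⁴, J_CB = 1.04×10^-7 m⁴, so T_A = T₀·(J_AC/a)/((J_AC/a)+(J_CB/b)) = 1997 N·m, T_B = 423.0 N·m.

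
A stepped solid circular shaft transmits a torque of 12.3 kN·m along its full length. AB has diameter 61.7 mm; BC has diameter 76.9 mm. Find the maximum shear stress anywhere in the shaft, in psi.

38700 psi

Under the same torque, τ_max = 16T/(πd³) is largest where d is smallest — segment AB (d = 61.7 mm).
τ_max = 16·12300/(π·(0.0617)³) = 2.667×10^8 Pa.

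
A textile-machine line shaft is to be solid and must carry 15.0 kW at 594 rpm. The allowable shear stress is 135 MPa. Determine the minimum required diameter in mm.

20.9 mm

ω = 2π·594/60 = 62.20 rad/s, so T = P/ω = 15.0×10³ / 62.20 = 241.1 N·m.
For a solid shaft τ_max = 16T/(πd³), so d = (16T/(π τ_allow))^(1/3) = (16·241.1/(π·1.35×10^8))^(1/3) = 0.02088 m.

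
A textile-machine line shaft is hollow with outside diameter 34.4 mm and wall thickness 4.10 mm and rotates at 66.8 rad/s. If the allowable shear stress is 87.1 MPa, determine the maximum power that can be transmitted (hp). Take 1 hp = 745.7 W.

41.4 hp

J = π(d_o⁴ − d_i⁴)/32 = π(0.0344⁴ − 0.0262⁴)/32 = 9.122×10^-8 m⁴.
T_max = τ_allow·J/r = 8.71×10^7 × 9.122×10^-8 / 0.0172 = 461.9 N·m.
ω = 66.8 rad/s, so P_max = T_max·ω = 3.086×10^4 W.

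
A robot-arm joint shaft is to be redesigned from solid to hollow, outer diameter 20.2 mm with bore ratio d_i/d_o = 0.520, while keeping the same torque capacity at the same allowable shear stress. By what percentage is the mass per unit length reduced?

23.3 %

Equal τ_max and T ⇒ the solid shaft needs d_s³ = d_o³(1−k⁴), so d_s = 20.2·(1−0.520⁴)^(1/3) = 19.70 mm.
Area ratio A_h/A_s = d_o²(1−k²)/d_s² = (1−k²)/(1−k⁴)^(2/3) = 0.7675.
Mass saving = 1 − 0.7675 = 23.3 %.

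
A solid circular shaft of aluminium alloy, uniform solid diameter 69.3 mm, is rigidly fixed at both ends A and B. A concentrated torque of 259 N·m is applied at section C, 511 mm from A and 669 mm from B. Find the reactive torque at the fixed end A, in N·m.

147 N·m

With uniform GJ and both ends fixed, compatibility θ_AC = θ_CB gives T_A·a = T_B·b, together with T_A + T_B = T₀.
T_A = T₀·b/(a+b) = 259.0·669/1180 = 146.8 N·m; T_B = 112.2 N·m.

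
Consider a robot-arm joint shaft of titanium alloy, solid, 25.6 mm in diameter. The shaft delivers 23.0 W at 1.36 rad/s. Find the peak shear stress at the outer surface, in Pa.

5.13e6 Pa

ω = 1.36 rad/s, so T = P/ω = 23.0 / 1.360 = 16.91 N·m.
J = πd⁴/32 = π(0.0256)⁴/32 = 4.217×10^-8 m⁴.
τ_max = T·r/J = 16.91 × 0.0128 / 4.217×10^-8 = 5.134×10^6 Pa.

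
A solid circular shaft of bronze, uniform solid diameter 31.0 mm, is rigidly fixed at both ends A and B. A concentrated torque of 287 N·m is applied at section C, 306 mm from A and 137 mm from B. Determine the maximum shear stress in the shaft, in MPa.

With uniform GJ and both ends fixed, compatibility θ_AC = θ_CB gives T_A·a = T_B·b, together with T_A + T_B = T₀.
T_A = T₀·b/(a+b) = 287.0·137/443.0 = 88.76 N·m; T_B = 198.2 N·m.
τ in each portion: τ_AC = 1.52×10^7 Pa, τ_CB = 3.39×10^7 Pa; maximum is in CB.
τ_max = T_CB·r/J = 198.2·0.0155/9.07×10^-8 = 3.389×10^7 Pa.

33.9 MPa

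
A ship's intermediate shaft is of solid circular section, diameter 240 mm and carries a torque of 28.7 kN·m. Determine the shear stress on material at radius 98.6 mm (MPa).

8.69 MPa

J = πd⁴/32 = π(0.240)⁴/32 = 3.257×10^-4 m⁴.
Shear stress varies linearly with radius: τ = T·r/J = 28700 × 0.0986 / 3.257×10^-4 = 8.688×10^6 Pa.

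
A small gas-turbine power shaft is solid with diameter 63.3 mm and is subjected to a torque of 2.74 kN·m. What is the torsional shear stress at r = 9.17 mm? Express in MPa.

J = πd⁴/32 = π(0.0633)⁴/32 = 1.576×10^-6 m⁴.
Shear stress varies linearly with radius: τ = T·r/J = 2740 × 0.00917 / 1.576×10^-6 = 1.594×10^7 Pa.

15.9 MPa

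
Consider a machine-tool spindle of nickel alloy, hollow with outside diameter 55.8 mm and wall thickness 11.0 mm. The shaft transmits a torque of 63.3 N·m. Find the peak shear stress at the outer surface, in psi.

J = π(d_o⁴ − d_i⁴)/32 = π(0.0558⁴ − 0.0338⁴)/32 = 8.236×10^-7 m⁴.
τ_max = T·r/J = 63.30 × 0.0279 / 8.236×10^-7 = 2.144×10^6 Pa.

311 psi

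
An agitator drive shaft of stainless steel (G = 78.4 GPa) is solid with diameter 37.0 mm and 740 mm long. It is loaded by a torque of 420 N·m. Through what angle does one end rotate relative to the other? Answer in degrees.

J = πd⁴/32 = π(0.0370)⁴/32 = 1.840×10^-7 m⁴.
θ = T·L/(G·J) = 420.0 × 0.740 / (78.4×10⁹ × 1.840×10^-7) = 0.02155 rad.

1.23°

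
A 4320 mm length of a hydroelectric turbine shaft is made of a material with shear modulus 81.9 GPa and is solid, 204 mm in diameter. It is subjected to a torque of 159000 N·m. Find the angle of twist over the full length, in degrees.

J = πd⁴/32 = π(0.204)⁴/32 = 1.700×10^-4 m⁴.
θ = T·L/(G·J) = 159000 × 4.32 / (81.9×10⁹ × 1.700×10^-4) = 0.04933 rad.

2.83°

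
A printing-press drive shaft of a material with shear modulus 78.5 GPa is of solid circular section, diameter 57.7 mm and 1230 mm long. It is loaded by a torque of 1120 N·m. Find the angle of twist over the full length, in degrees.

0.924°

J = πd⁴/32 = π(0.0577)⁴/32 = 1.088×10^-6 m⁴.
θ = T·L/(G·J) = 1120 × 1.23 / (78.5×10⁹ × 1.088×10^-6) = 0.01613 rad.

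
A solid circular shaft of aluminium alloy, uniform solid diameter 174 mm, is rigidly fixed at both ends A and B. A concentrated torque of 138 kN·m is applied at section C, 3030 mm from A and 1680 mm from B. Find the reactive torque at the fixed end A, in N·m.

With uniform GJ and both ends fixed, compatibility θ_AC = θ_CB gives T_A·a = T_B·b, together with T_A + T_B = T₀.
T_A = T₀·b/(a+b) = 138000·1680/4710 = 49220 N·m; T_B = 88780 N·m.

49200 N·m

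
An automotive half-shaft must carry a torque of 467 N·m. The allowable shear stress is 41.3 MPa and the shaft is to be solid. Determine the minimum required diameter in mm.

38.6 mm

For a solid shaft τ_max = 16T/(πd³), so d = (16T/(π τ_allow))^(1/3) = (16·467.0/(π·4.13×10^7))^(1/3) = 0.03862 m.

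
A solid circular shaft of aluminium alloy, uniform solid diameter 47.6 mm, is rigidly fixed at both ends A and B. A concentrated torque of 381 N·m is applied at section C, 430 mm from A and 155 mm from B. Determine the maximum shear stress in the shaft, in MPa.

13.2 MPa

With uniform GJ and both ends fixed, compatibility θ_AC = θ_CB gives T_A·a = T_B·b, together with T_A + T_B = T₀.
T_A = T₀·b/(a+b) = 381.0·155/585.0 = 100.9 N·m; T_B = 280.1 N·m.
τ in each portion: τ_AC = 4.77×10^6 Pa, τ_CB = 1.32×10^7 Pa; maximum is in CB.
τ_max = T_CB·r/J = 280.1·0.0238/5.04×10^-7 = 1.322×10^7 Pa.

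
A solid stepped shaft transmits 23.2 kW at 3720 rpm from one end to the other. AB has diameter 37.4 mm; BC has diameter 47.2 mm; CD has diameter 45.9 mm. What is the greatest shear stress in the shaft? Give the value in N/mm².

ω = 2π·3720/60 = 389.6 rad/s, so T = P/ω = 23.2×10³ / 389.6 = 59.55 N·m.
Under the same torque, τ_max = 16T/(πd³) is largest where d is smallest — segment AB (d = 37.4 mm).
τ_max = 16·59.55/(π·(0.0374)³) = 5.798×10^6 Pa.

5.80 N/mm²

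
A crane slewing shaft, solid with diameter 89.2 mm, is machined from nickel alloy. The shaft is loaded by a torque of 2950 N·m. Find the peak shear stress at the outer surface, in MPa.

J = πd⁴/32 = π(0.0892)⁴/32 = 6.215×10^-6 m⁴.
τ_max = T·r/J = 2950 × 0.0446 / 6.215×10^-6 = 2.117×10^7 Pa.

21.2 MPa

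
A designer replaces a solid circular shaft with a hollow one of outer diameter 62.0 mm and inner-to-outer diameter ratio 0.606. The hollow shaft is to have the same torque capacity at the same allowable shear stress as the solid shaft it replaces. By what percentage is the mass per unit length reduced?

30.3 %

Equal τ_max and T ⇒ the solid shaft needs d_s³ = d_o³(1−k⁴), so d_s = 62.0·(1−0.606⁴)^(1/3) = 59.08 mm.
Area ratio A_h/A_s = d_o²(1−k²)/d_s² = (1−k²)/(1−k⁴)^(2/3) = 0.6969.
Mass saving = 1 − 0.6969 = 30.3 %.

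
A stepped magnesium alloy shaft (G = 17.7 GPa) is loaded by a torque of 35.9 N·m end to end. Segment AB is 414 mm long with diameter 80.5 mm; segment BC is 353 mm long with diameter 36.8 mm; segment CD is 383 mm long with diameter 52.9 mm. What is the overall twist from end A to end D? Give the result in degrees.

0.297°

J_AB = π(0.0805)⁴/32 = 4.12×10^-6 m⁴; J_BC = π(0.0368)⁴/32 = 1.80×10^-7 m⁴; J_CD = π(0.0529)⁴/32 = 7.69×10^-7 m⁴.
θ = (T/G)·Σ L_i/J_i = (35.90/17.7×10⁹)·(0.414/4.12×10^-6 + 0.353/1.80×10^-7 + 0.383/7.69×10^-7) = 5.191×10^-3 rad.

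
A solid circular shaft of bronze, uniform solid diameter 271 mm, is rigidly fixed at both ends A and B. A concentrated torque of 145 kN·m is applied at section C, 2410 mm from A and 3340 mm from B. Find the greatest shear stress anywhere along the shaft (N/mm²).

With uniform GJ and both ends fixed, compatibility θ_AC = θ_CB gives T_A·a = T_B·b, together with T_A + T_B = T₀.
T_A = T₀·b/(a+b) = 145000·3340/5750 = 84230 N·m; T_B = 60770 N·m.
τ in each portion: τ_AC = 2.16×10^7 Pa, τ_CB = 1.56×10^7 Pa; maximum is in AC.
τ_max = T_AC·r/J = 84230·0.136/5.30×10^-4 = 2.155×10^7 Pa.

21.6 N/mm²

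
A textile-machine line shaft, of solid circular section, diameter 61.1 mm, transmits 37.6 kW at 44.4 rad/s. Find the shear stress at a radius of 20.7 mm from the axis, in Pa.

ω = 44.4 rad/s, so T = P/ω = 37.6×10³ / 44.40 = 846.8 N·m.
J = πd⁴/32 = π(0.0611)⁴/32 = 1.368×10^-6 m⁴.
Shear stress varies linearly with radius: τ = T·r/J = 846.8 × 0.0207 / 1.368×10^-6 = 1.281×10^7 Pa.

1.28e7 Pa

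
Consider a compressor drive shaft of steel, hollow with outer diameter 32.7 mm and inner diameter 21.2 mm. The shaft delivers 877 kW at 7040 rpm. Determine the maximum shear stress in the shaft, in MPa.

ω = 2π·7040/60 = 737.2 rad/s, so T = P/ω = 877×10³ / 737.2 = 1190 N·m.
J = π(d_o⁴ − d_i⁴)/32 = π(0.0327⁴ − 0.0212⁴)/32 = 9.242×10^-8 m⁴.
τ_max = T·r/J = 1190 × 0.0163 / 9.242×10^-8 = 2.105×10^8 Pa.

210 MPa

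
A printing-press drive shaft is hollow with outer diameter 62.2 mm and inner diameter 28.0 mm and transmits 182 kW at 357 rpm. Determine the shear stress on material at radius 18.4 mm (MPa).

ω = 2π·357/60 = 37.38 rad/s, so T = P/ω = 182×10³ / 37.38 = 4868 N·m.
J = π(d_o⁴ − d_i⁴)/32 = π(0.0622⁴ − 0.0280⁴)/32 = 1.409×10^-6 m⁴.
Shear stress varies linearly with radius: τ = T·r/J = 4868 × 0.0184 / 1.409×10^-6 = 6.357×10^7 Pa.

63.6 MPa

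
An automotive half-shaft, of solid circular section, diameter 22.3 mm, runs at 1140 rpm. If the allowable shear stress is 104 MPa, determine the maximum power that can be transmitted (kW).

27.0 kW

J = πd⁴/32 = π(0.0223)⁴/32 = 2.428×10^-8 m⁴.
T_max = τ_allow·J/r = 1.04×10^8 × 2.428×10^-8 / 0.0112 = 226.5 N·m.
ω = 2π·1140/60 = 119.4 rad/s, so P_max = T_max·ω = 2.703×10^4 W.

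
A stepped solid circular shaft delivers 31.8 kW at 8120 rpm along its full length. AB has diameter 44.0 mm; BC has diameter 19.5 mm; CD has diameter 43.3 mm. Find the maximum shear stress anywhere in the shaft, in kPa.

25700 kPa

ω = 2π·8120/60 = 850.3 rad/s, so T = P/ω = 31.8×10³ / 850.3 = 37.40 N·m.
Under the same torque, τ_max = 16T/(πd³) is largest where d is smallest — segment BC (d = 19.5 mm).
τ_max = 16·37.40/(π·(0.0195)³) = 2.569×10^7 Pa.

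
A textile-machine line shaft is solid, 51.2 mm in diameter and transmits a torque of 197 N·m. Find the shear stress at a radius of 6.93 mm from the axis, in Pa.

J = πd⁴/32 = π(0.0512)⁴/32 = 6.747×10^-7 m⁴.
Shear stress varies linearly with radius: τ = T·r/J = 197.0 × 0.00693 / 6.747×10^-7 = 2.024×10^6 Pa.

2.02e6 Pa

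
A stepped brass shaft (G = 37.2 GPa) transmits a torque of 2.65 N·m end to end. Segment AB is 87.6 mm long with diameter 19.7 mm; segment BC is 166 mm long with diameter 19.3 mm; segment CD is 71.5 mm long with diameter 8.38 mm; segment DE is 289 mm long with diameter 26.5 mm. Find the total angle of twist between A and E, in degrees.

J_AB = π(0.0197)⁴/32 = 1.48×10^-8 m⁴; J_BC = π(0.0193)⁴/32 = 1.36×10^-8 m⁴; J_CD = π(0.00838)⁴/32 = 4.84×10^-10 m⁴; J_DE = π(0.0265)⁴/32 = 4.84×10^-8 m⁴.
θ = (T/G)·Σ L_i/J_i = (2.650/37.2×10⁹)·(0.0876/1.48×10^-8 + 0.166/1.36×10^-8 + 0.0715/4.84×10^-10 + 0.289/4.84×10^-8) = 0.01224 rad.

0.701°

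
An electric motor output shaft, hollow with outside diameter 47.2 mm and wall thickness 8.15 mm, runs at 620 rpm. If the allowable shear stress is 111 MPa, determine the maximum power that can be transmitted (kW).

J = π(d_o⁴ − d_i⁴)/32 = π(0.0472⁴ − 0.0309⁴)/32 = 3.978×10^-7 m⁴.
T_max = τ_allow·J/r = 1.11×10^8 × 3.978×10^-7 / 0.0236 = 1871 N·m.
ω = 2π·620/60 = 64.93 rad/s, so P_max = T_max·ω = 1.215×10^5 W.

121 kW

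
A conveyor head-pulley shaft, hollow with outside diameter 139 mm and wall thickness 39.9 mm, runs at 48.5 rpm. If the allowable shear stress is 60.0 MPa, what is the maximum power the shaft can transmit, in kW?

155 kW

J = π(d_o⁴ − d_i⁴)/32 = π(0.139⁴ − 0.0592⁴)/32 = 3.544×10^-5 m⁴.
T_max = τ_allow·J/r = 6.00×10^7 × 3.544×10^-5 / 0.0695 = 30600 N·m.
ω = 2π·48.5/60 = 5.079 rad/s, so P_max = T_max·ω = 1.554×10^5 W.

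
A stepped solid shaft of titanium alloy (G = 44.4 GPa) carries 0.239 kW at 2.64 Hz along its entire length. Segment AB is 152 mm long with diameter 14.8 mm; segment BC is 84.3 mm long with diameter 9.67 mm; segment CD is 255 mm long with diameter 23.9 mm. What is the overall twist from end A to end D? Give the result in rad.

0.0449 rad

ω = 2π·2.64 = 16.59 rad/s, so T = P/ω = 0.239×10³ / 16.59 = 14.41 N·m.
J_AB = π(0.0148)⁴/32 = 4.71×10^-9 m⁴; J_BC = π(0.00967)⁴/32 = 8.58×10^-10 m⁴; J_CD = π(0.0239)⁴/32 = 3.20×10^-8 m⁴.
θ = (T/G)·Σ L_i/J_i = (14.41/44.4×10⁹)·(0.152/4.71×10^-9 + 0.0843/8.58×10^-10 + 0.255/3.20×10^-8) = 0.04492 rad.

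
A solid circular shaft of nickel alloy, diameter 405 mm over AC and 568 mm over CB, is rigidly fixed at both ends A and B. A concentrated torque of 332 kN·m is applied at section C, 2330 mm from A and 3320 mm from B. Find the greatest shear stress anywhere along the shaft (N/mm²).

Compatibility: T_A·a/J_AC = T_B·b/J_CB with T_A + T_B = T₀.
J_AC = 2.64×10^-3 m⁴, J_CB = 0.0102 m⁴, so T_A = T₀·(J_AC/a)/((J_AC/a)+(J_CB/b)) = 89360 N·m, T_B = 242600 N·m.
τ in each portion: τ_AC = 6.85×10^6 Pa, τ_CB = 6.74×10^6 Pa; maximum is in AC.
τ_max = T_AC·r/J = 89360·0.203/2.64×10^-3 = 6.851×10^6 Pa.

6.85 N/mm²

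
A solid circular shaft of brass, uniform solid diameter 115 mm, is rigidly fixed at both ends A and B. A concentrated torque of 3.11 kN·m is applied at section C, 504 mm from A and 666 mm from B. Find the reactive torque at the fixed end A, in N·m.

With uniform GJ and both ends fixed, compatibility θ_AC = θ_CB gives T_A·a = T_B·b, together with T_A + T_B = T₀.
T_A = T₀·b/(a+b) = 3110·666/1170 = 1770 N·m; T_B = 1340 N·m.

1770 N·m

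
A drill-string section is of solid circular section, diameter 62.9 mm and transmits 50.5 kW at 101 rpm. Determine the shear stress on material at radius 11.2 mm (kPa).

34800 kPa

ω = 2π·101/60 = 10.58 rad/s, so T = P/ω = 50.5×10³ / 10.58 = 4775 N·m.
J = πd⁴/32 = π(0.0629)⁴/32 = 1.537×10^-6 m⁴.
Shear stress varies linearly with radius: τ = T·r/J = 4775 × 0.0112 / 1.537×10^-6 = 3.480×10^7 Pa.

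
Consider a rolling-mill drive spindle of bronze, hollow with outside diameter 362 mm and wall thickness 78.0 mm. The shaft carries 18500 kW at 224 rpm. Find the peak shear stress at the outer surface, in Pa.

9.46e7 Pa

ω = 2π·224/60 = 23.46 rad/s, so T = P/ω = 18500×10³ / 23.46 = 788700 N·m.
J = π(d_o⁴ − d_i⁴)/32 = π(0.362⁴ − 0.206⁴)/32 = 1.509×10^-3 m⁴.
τ_max = T·r/J = 788700 × 0.181 / 1.509×10^-3 = 9.459×10^7 Pa.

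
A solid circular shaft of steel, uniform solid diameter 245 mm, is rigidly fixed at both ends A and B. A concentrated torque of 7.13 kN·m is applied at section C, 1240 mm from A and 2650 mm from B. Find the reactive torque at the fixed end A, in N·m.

4860 N·m

With uniform GJ and both ends fixed, compatibility θ_AC = θ_CB gives T_A·a = T_B·b, together with T_A + T_B = T₀.
T_A = T₀·b/(a+b) = 7130·2650/3890 = 4857 N·m; T_B = 2273 N·m.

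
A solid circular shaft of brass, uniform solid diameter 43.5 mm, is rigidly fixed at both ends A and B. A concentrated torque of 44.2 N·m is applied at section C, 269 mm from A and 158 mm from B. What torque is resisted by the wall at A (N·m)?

16.4 N·m

With uniform GJ and both ends fixed, compatibility θ_AC = θ_CB gives T_A·a = T_B·b, together with T_A + T_B = T₀.
T_A = T₀·b/(a+b) = 44.20·158/427.0 = 16.36 N·m; T_B = 27.84 N·m.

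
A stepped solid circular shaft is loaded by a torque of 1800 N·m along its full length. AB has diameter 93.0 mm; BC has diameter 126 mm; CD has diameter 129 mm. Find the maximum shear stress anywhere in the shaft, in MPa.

Under the same torque, τ_max = 16T/(πd³) is largest where d is smallest — segment AB (d = 93.0 mm).
τ_max = 16·1800/(π·(0.0930)³) = 1.140×10^7 Pa.

11.4 MPa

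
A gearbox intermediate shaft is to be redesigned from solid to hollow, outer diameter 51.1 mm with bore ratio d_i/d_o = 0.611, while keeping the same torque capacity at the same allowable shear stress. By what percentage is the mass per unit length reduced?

30.7 %

Equal τ_max and T ⇒ the solid shaft needs d_s³ = d_o³(1−k⁴), so d_s = 51.1·(1−0.611⁴)^(1/3) = 48.61 mm.
Area ratio A_h/A_s = d_o²(1−k²)/d_s² = (1−k²)/(1−k⁴)^(2/3) = 0.6926.
Mass saving = 1 − 0.6926 = 30.7 %.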